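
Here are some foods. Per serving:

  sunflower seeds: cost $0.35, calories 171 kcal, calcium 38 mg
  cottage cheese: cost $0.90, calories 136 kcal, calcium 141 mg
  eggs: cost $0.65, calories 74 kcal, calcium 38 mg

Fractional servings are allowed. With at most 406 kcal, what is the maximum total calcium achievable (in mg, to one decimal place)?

Calcium per kcal: cottage cheese 1.037, eggs 0.5135, sunflower seeds 0.2222.
With no serving limits, spend the whole calories allowance on cottage cheese: 406 kcal / 136 kcal × 141 mg = 420.9 mg.

420.9 mg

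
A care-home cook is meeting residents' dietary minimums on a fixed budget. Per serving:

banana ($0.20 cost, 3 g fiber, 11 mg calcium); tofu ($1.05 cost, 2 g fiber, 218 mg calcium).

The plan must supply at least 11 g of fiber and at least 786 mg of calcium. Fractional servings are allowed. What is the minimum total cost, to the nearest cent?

At the optimum either one food covers both requirements or two foods hit both targets exactly; no other combination can be cheaper.
banana only: max(11/3, 786/11) = 71.45 servings → $14.29.
tofu only: max(11/2, 786/218) = 5.5 servings → $5.78.
banana + tofu with both tight: 1.307 servings and 3.54 servings → $3.98.
Cheapest feasible corner: $3.98.

$3.98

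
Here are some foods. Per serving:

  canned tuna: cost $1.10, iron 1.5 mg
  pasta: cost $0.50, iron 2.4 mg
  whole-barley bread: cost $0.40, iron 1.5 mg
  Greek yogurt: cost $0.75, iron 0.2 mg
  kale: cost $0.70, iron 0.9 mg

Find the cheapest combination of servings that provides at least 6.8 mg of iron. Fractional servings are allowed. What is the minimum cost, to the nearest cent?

$1.42

Cost per mg of iron: pasta $0.2083, whole-barley bread $0.2667, canned tuna $0.7333, kale $0.7778, Greek yogurt $3.7500.
With no serving limits, use only pasta: 6.8 mg / 2.4 mg = 2.833 servings × $0.50 = $1.42.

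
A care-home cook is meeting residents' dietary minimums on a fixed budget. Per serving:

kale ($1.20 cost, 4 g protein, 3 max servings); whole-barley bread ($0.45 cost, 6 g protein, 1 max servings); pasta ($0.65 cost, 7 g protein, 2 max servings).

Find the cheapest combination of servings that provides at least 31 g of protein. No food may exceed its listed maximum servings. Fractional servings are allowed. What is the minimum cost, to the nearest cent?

$5.05

Cost per g of protein: whole-barley bread $0.0750, pasta $0.0929, kale $0.3000.
Take 1 serving of whole-barley bread: +6.0 g protein for $0.45 (total $0.45, still need 25.0 g).
Take 2 servings of pasta: +14.0 g protein for $1.30 (total $1.75, still need 11.0 g).
Take 2.75 servings of kale: +11.0 g protein for $3.30 (total $5.05, still need 0.0 g).
Filling from the cheapest source first is optimal under one linear minimum: $5.05.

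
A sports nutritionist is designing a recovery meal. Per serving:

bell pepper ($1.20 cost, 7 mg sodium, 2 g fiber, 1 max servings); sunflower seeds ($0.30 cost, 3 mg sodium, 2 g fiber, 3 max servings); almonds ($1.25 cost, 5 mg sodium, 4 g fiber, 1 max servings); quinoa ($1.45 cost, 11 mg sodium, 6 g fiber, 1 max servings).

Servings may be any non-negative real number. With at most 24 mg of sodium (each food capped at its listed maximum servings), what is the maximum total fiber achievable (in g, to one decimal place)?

15.5 g

Fiber per mg sodium: almonds 0.8, sunflower seeds 0.6667, quinoa 0.5455, bell pepper 0.2857.
Take 1 serving of almonds: uses 5 mg sodium, +4.0 g fiber (running total 4.0 g).
Take 3 servings of sunflower seeds: uses 9 mg sodium, +6.0 g fiber (running total 10.0 g).
Take 0.9091 servings of quinoa: uses 10 mg sodium, +5.5 g fiber (running total 15.5 g).
Greedy by best ratio exhausts the sodium allowance optimally: 15.5 g.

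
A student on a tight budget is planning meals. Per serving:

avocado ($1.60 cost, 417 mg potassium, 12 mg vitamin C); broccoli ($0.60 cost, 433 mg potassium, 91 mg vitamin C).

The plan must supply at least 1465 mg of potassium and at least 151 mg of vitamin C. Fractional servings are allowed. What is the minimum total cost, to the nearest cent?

With two linear requirements the optimum uses one or two foods; enumerate the corners.
avocado only: max(1465/417, 151/12) = 12.58 servings → $20.13.
broccoli only: max(1465/433, 151/91) = 3.383 servings → $2.03.
avocado + broccoli with both tight: 2.074 servings and 1.386 servings → $4.15.
Cheapest feasible corner: $2.03.

$2.03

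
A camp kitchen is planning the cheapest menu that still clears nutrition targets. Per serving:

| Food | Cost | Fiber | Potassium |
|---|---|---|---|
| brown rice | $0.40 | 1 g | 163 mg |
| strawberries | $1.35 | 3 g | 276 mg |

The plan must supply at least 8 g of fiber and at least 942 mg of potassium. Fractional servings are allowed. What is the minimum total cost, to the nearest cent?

The cheapest plan sits at a corner of the feasible region — with two constraints it uses at most two foods.
brown rice only: max(8/1, 942/163) = 8 servings → $3.20.
strawberries only: max(8/3, 942/276) = 3.413 servings → $4.61.
brown rice + strawberries with both tight: 2.901 servings and 1.7 servings → $3.45.
So the least-cost plan costs $3.20.

$3.20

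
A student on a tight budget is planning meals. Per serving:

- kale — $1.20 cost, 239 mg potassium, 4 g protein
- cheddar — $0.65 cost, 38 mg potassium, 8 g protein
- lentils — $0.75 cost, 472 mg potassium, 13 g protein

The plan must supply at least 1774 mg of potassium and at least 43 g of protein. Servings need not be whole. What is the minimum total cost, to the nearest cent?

$2.82

The cheapest plan sits at a corner of the feasible region — with two constraints it uses at most two foods.
kale only: max(1774/239, 43/4) = 10.75 servings → $12.90.
cheddar only: max(1774/38, 43/8) = 46.68 servings → $30.34.
lentils only: max(1774/472, 43/13) = 3.758 servings → $2.82.
kale + cheddar with both tight: 7.135 servings and 1.807 servings → $9.74.
kale + lentils with both tight: 2.269 servings and 2.61 servings → $4.68.
cheddar + lentils: the both-tight solution has a negative serving — not a feasible corner.
Cheapest feasible corner: $2.82.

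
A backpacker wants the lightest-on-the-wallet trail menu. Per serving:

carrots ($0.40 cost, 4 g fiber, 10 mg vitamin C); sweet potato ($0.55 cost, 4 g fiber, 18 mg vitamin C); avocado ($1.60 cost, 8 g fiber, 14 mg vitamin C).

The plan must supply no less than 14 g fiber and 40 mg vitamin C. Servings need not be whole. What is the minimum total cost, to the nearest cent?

$1.49

carrots only: max(14/4, 40/10) = 4 servings → $1.60.
sweet potato only: max(14/4, 40/18) = 3.5 servings → $1.93.
avocado only: max(14/8, 40/14) = 2.857 servings → $4.57.
carrots + sweet potato with both tight: 2.875 servings and 0.625 servings → $1.49.
carrots + avocado with both targets exact would need a negative amount; discard.
sweet potato + avocado with both tight: 1.409 servings and 1.045 servings → $2.45.
So the least-cost plan costs $1.49.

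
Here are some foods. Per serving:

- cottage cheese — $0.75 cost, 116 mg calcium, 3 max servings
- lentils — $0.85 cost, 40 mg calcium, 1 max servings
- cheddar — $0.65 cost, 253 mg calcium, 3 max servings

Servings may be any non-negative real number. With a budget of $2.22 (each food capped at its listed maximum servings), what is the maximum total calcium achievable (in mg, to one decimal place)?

Calcium per dollar: cheddar 389.2, cottage cheese 154.7, lentils 47.06.
Take 3 servings of cheddar: spends $1.95, +759.0 mg calcium (running total 759.0 mg).
Take 0.36 servings of cottage cheese: spends $0.27, +41.8 mg calcium (running total 800.8 mg).
Greedy by best ratio exhausts the cost allowance optimally: 800.8 mg.

800.8 mg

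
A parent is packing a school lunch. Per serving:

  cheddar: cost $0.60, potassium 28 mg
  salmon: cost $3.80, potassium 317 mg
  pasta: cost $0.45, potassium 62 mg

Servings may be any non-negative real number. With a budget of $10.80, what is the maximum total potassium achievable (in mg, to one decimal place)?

1488.0 mg

Potassium per dollar: pasta 137.8, salmon 83.42, cheddar 46.67.
With no serving limits, spend the whole cost allowance on pasta: $10.80 / $0.45 × 62 mg = 1488.0 mg.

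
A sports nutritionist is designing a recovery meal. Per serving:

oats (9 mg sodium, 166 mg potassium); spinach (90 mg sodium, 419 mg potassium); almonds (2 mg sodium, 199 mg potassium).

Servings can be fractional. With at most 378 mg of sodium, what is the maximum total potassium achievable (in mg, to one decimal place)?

37611.0 mg

Potassium per mg sodium: almonds 99.5, oats 18.44, spinach 4.656.
With no serving limits, spend the whole sodium allowance on almonds: 378 mg / 2 mg × 199 mg = 37611.0 mg.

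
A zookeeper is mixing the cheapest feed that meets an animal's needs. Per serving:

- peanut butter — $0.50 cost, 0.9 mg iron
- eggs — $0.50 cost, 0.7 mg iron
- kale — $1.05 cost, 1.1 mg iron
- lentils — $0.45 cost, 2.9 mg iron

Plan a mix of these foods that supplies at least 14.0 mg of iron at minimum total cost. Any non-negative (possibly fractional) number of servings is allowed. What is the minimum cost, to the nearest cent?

$2.17

Cost per mg of iron: lentils $0.1552, peanut butter $0.5556, eggs $0.7143, kale $0.9545.
With no serving limits, use only lentils: 14.0 mg / 2.9 mg = 4.828 servings × $0.45 = $2.17.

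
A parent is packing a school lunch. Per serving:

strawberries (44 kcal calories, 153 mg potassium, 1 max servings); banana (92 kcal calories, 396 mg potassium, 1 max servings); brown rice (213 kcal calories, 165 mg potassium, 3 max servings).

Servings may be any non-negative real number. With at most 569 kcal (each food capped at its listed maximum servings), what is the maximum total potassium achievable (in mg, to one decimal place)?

884.4 mg

Potassium per kcal: banana 4.304, strawberries 3.477, brown rice 0.7746.
Take 1 serving of banana: uses 92 kcal, +396.0 mg potassium (running total 396.0 mg).
Take 1 serving of strawberries: uses 44 kcal, +153.0 mg potassium (running total 549.0 mg).
Take 2.033 servings of brown rice: uses 433 kcal, +335.4 mg potassium (running total 884.4 mg).
Greedy by best ratio exhausts the calories allowance optimally: 884.4 mg.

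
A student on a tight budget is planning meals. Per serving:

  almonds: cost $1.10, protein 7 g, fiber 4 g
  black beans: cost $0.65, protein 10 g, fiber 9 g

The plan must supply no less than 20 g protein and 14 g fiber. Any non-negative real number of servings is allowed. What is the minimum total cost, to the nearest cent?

Check every corner: each single food scaled to meet both minima, and each pair solved so both constraints bind.
almonds only: max(20/7, 14/4) = 3.5 servings → $3.85.
black beans only: max(20/10, 14/9) = 2 servings → $1.30.
almonds + black beans with both tight: 1.739 servings and 0.7826 servings → $2.42.
Cheapest feasible corner: $1.30.

$1.30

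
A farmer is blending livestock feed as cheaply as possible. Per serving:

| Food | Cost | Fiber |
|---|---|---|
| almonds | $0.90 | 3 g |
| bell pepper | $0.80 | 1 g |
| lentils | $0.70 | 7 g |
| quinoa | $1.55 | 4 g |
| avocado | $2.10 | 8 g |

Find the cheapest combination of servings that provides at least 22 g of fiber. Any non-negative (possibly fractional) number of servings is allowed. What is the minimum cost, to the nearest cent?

Cost per g of fiber: lentils $0.1000, avocado $0.2625, almonds $0.3000, quinoa $0.3875, bell pepper $0.8000.
With no serving limits, use only lentils: 22 g / 7 g = 3.143 servings × $0.70 = $2.20.

$2.20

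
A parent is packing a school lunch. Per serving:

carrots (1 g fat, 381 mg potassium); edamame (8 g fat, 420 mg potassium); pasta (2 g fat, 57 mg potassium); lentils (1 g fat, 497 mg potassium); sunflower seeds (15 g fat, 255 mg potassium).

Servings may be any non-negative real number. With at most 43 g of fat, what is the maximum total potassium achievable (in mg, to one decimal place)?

Potassium per g fat: lentils 497, carrots 381, edamame 52.5, pasta 28.5, sunflower seeds 17.
With no serving limits, spend the whole fat allowance on lentils: 43 g / 1 g × 497 mg = 21371.0 mg.

21371.0 mg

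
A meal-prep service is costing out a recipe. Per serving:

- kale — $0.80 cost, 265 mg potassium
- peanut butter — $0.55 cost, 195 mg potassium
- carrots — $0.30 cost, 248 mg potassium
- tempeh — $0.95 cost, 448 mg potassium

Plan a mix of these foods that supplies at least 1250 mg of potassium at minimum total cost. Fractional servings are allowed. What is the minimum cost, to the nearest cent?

$1.51

Cost per mg of potassium: carrots $0.0012, tempeh $0.0021, peanut butter $0.0028, kale $0.0030.
With no serving limits, use only carrots: 1250 mg / 248 mg = 5.04 servings × $0.30 = $1.51.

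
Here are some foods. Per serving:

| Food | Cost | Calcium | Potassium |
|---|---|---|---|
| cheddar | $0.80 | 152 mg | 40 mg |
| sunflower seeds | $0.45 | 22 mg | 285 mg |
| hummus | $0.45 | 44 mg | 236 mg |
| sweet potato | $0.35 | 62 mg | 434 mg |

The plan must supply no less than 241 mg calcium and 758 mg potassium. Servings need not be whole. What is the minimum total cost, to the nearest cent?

Compare the cost at each extreme point of the feasible region.
cheddar only: max(241/152, 758/40) = 18.95 servings → $15.16.
sunflower seeds only: max(241/22, 758/285) = 10.95 servings → $4.93.
hummus only: max(241/44, 758/236) = 5.477 servings → $2.46.
sweet potato only: max(241/62, 758/434) = 3.887 servings → $1.36.
cheddar + sunflower seeds with both tight: 1.225 servings and 2.488 servings → $2.10.
cheddar + hummus with both tight: 0.6896 servings and 3.095 servings → $1.94.
cheddar + sweet potato with both tight: 0.9072 servings and 1.663 servings → $1.31.
sunflower seeds + hummus with both targets exact would need a negative amount; discard.
sunflower seeds + sweet potato: intersection lies outside the first quadrant.
hummus + sweet potato with both targets exact would need a negative amount; discard.
Cheapest feasible corner: $1.31.

$1.31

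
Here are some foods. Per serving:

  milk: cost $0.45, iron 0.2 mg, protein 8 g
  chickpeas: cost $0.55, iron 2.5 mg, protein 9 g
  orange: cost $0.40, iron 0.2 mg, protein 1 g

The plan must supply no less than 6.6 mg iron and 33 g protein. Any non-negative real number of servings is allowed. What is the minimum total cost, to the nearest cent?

$1.97

At the optimum either one food covers both requirements or two foods hit both targets exactly; no other combination can be cheaper.
milk only: max(6.6/0.2, 33/8) = 33 servings → $14.85.
chickpeas only: max(6.6/2.5, 33/9) = 3.667 servings → $2.02.
orange only: max(6.6/0.2, 33/1) = 33 servings → $13.20.
milk + chickpeas with both tight: 1.269 servings and 2.538 servings → $1.97.
milk + orange with both tight: 0 servings and 33 servings → $13.20.
chickpeas + orange with both tight: 0 servings and 33 servings → $13.20.
So the least-cost plan costs $1.97.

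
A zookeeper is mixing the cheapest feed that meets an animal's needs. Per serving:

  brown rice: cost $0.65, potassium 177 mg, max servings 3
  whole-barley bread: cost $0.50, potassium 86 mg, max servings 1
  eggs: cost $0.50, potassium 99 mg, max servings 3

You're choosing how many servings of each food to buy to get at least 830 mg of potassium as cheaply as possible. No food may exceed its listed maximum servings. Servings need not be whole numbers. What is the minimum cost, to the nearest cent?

Cost per mg of potassium: brown rice $0.0037, eggs $0.0051, whole-barley bread $0.0058.
Take 3 servings of brown rice: +531.0 mg potassium for $1.95 (total $1.95, still need 299.0 mg).
Take 3 servings of eggs: +297.0 mg potassium for $1.50 (total $3.45, still need 2.0 mg).
Take 0.02326 servings of whole-barley bread: +2.0 mg potassium for $0.01 (total $3.46, still need 0.0 mg).
Filling from the cheapest source first is optimal under one linear minimum: $3.46.

$3.46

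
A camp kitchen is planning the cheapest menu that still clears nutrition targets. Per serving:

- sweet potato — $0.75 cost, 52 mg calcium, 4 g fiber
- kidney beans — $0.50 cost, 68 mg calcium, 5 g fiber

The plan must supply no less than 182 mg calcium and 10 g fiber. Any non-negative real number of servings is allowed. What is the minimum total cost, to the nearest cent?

With two linear requirements the optimum uses one or two foods; enumerate the corners.
sweet potato only: max(182/52, 10/4) = 3.5 servings → $2.62.
kidney beans only: max(182/68, 10/5) = 2.676 servings → $1.34.
sweet potato + kidney beans: the both-tight solution has a negative serving — not a feasible corner.
So the least-cost plan costs $1.34.

$1.34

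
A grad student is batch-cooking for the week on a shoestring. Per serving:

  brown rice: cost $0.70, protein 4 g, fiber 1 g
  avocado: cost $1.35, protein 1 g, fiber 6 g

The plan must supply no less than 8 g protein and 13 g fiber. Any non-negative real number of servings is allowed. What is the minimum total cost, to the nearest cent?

Two binding constraints pin down two serving amounts, so the optimal mix uses at most two foods. The candidates are each food alone (scaled to the tighter of protein/fiber) and each pair with both constraints tight.
brown rice only: max(8/4, 13/1) = 13 servings → $9.10.
avocado only: max(8/1, 13/6) = 8 servings → $10.80.
brown rice + avocado with both tight: 1.522 servings and 1.913 servings → $3.65.
Cheapest feasible corner: $3.65.

$3.65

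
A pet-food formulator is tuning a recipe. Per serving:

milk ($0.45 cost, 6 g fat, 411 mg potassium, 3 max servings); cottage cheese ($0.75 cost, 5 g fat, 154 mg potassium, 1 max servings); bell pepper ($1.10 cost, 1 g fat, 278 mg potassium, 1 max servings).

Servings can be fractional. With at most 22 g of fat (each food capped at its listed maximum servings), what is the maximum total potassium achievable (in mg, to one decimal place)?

1603.4 mg

Potassium per g fat: bell pepper 278, milk 68.5, cottage cheese 30.8.
Take 1 serving of bell pepper: uses 1 g fat, +278.0 mg potassium (running total 278.0 mg).
Take 3 servings of milk: uses 18 g fat, +1233.0 mg potassium (running total 1511.0 mg).
Take 0.6 servings of cottage cheese: uses 3 g fat, +92.4 mg potassium (running total 1603.4 mg).
Filling greedily by potassium-per-g fat is optimal for one linear limit, giving 1603.4 mg.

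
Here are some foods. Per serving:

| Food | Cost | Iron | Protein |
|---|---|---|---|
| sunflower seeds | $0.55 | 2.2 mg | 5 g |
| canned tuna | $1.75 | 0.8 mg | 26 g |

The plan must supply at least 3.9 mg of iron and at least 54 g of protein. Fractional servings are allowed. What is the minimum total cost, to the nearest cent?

$3.87

sunflower seeds only: max(3.9/2.2, 54/5) = 10.8 servings → $5.94.
canned tuna only: max(3.9/0.8, 54/26) = 4.875 servings → $8.53.
sunflower seeds + canned tuna with both tight: 1.094 servings and 1.867 servings → $3.87.
So the least-cost plan costs $3.87.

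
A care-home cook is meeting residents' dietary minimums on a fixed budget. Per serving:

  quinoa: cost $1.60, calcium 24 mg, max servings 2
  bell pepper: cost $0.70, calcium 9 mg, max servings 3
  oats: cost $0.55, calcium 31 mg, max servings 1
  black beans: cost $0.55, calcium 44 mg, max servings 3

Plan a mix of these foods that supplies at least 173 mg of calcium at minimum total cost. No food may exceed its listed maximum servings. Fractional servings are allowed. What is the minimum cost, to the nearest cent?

Cost per mg of calcium: black beans $0.0125, oats $0.0177, quinoa $0.0667, bell pepper $0.0778.
Take 3 servings of black beans: +132.0 mg calcium for $1.65 (total $1.65, still need 41.0 mg).
Take 1 serving of oats: +31.0 mg calcium for $0.55 (total $2.20, still need 10.0 mg).
Take 0.4167 servings of quinoa: +10.0 mg calcium for $0.67 (total $2.87, still need 0.0 mg).
Greedy by cheapest-per-mg is optimal for a single linear constraint, so the minimum cost is $2.87.

$2.87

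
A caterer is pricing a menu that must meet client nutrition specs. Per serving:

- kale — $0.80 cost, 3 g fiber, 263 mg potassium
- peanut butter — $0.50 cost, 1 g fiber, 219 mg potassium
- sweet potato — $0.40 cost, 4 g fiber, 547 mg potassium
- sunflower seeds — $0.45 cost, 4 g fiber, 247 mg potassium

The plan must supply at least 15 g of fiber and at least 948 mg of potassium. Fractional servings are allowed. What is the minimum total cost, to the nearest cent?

Two binding constraints pin down two serving amounts, so the optimal mix uses at most two foods. The candidates are each food alone (scaled to the tighter of fiber/potassium) and each pair with both constraints tight.
kale only: max(15/3, 948/263) = 5 servings → $4.00.
peanut butter only: max(15/1, 948/219) = 15 servings → $7.50.
sweet potato only: max(15/4, 948/547) = 3.75 servings → $1.50.
sunflower seeds only: max(15/4, 948/247) = 3.838 servings → $1.73.
kale + peanut butter: the both-tight solution has a negative serving — not a feasible corner.
kale + sweet potato: the both-tight solution has a negative serving — not a feasible corner.
kale + sunflower seeds with both tight: 0.2797 servings and 3.54 servings → $1.82.
peanut butter + sweet potato: the both-tight solution has a negative serving — not a feasible corner.
peanut butter + sunflower seeds with both tight: 0.1383 servings and 3.715 servings → $1.74.
sweet potato + sunflower seeds with both tight: 0.0725 servings and 3.678 servings → $1.68.
So the least-cost plan costs $1.50.

$1.50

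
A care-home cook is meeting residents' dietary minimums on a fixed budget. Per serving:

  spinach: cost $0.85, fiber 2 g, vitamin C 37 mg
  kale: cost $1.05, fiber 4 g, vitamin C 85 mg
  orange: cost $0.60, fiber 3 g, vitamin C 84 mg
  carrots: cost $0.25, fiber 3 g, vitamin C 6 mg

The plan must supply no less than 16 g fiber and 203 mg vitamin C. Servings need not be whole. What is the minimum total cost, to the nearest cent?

Two binding constraints pin down two serving amounts, so the optimal mix uses at most two foods. The candidates are each food alone (scaled to the tighter of fiber/vitamin C) and each pair with both constraints tight.
spinach only: max(16/2, 203/37) = 8 servings → $6.80.
kale only: max(16/4, 203/85) = 4 servings → $4.20.
orange only: max(16/3, 203/84) = 5.333 servings → $3.20.
carrots only: max(16/3, 203/6) = 33.83 servings → $8.46.
spinach + kale: the both-tight solution has a negative serving — not a feasible corner.
spinach + orange with both targets exact would need a negative amount; discard.
spinach + carrots with both tight: 5.182 servings and 1.879 servings → $4.87.
kale + orange: the both-tight solution has a negative serving — not a feasible corner.
kale + carrots with both tight: 2.221 servings and 2.372 servings → $2.92.
orange + carrots with both tight: 2.192 servings and 3.141 servings → $2.10.
So the least-cost plan costs $2.10.

$2.10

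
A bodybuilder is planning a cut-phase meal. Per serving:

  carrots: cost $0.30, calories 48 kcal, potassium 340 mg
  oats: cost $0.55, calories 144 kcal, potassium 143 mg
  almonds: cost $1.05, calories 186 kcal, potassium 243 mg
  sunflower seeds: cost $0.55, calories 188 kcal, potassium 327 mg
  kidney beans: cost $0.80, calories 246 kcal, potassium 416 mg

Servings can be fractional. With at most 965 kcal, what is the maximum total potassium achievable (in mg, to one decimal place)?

6835.4 mg

Potassium per kcal: carrots 7.083, sunflower seeds 1.739, kidney beans 1.691, almonds 1.306, oats 0.9931.
With no serving limits, spend the whole calories allowance on carrots: 965 kcal / 48 kcal × 340 mg = 6835.4 mg.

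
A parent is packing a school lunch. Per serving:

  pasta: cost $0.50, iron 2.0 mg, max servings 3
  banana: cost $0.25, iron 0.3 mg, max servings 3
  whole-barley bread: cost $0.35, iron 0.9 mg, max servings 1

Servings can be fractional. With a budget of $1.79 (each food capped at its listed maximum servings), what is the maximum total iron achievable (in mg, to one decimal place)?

Iron per dollar: pasta 4, whole-barley bread 2.571, banana 1.2.
Take 3 servings of pasta: spends $1.50, +6.0 mg iron (running total 6.0 mg).
Take 0.8286 servings of whole-barley bread: spends $0.29, +0.7 mg iron (running total 6.7 mg).
Filling greedily by iron-per-dollar is optimal for one linear limit, giving 6.7 mg.

6.7 mg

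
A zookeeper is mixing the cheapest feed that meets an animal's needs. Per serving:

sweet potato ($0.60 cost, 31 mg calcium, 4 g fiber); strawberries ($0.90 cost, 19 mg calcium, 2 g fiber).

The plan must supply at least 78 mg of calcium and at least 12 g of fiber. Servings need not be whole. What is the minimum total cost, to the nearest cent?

$1.80

sweet potato only: max(78/31, 12/4) = 3 servings → $1.80.
strawberries only: max(78/19, 12/2) = 6 servings → $5.40.
sweet potato + strawberries: intersection lies outside the first quadrant.
Cheapest feasible corner: $1.80.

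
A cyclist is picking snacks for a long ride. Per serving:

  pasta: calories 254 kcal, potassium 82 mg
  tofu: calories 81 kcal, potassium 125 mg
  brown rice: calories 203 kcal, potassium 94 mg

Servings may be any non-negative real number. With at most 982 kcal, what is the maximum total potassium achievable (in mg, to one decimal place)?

Potassium per kcal: tofu 1.543, brown rice 0.4631, pasta 0.3228.
With no serving limits, spend the whole calories allowance on tofu: 982 kcal / 81 kcal × 125 mg = 1515.4 mg.

1515.4 mg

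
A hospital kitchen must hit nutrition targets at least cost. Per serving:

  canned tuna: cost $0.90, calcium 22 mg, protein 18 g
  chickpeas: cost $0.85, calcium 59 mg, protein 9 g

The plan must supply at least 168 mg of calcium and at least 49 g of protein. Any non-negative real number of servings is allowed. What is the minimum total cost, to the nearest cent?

A basic optimal solution has at most two foods positive. Try each food alone and each pair with both targets met exactly.
canned tuna only: max(168/22, 49/18) = 7.636 servings → $6.87.
chickpeas only: max(168/59, 49/9) = 5.444 servings → $4.63.
canned tuna + chickpeas with both tight: 1.596 servings and 2.252 servings → $3.35.
The minimum over all feasible corners is $3.35.

$3.35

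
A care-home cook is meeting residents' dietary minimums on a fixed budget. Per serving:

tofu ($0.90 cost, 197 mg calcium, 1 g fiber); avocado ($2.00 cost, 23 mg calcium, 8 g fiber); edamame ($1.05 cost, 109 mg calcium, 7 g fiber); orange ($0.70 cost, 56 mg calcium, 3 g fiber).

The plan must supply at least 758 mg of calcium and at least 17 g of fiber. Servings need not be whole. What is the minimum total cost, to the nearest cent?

$4.59

With two linear requirements the optimum uses one or two foods; enumerate the corners.
tofu only: max(758/197, 17/1) = 17 servings → $15.30.
avocado only: max(758/23, 17/8) = 32.96 servings → $65.91.
edamame only: max(758/109, 17/7) = 6.954 servings → $7.30.
orange only: max(758/56, 17/3) = 13.54 servings → $9.47.
tofu + avocado with both tight: 3.653 servings and 1.668 servings → $6.62.
tofu + edamame with both tight: 2.719 servings and 2.04 servings → $4.59.
tofu + orange with both tight: 2.471 servings and 4.843 servings → $5.61.
avocado + edamame: the both-tight solution has a negative serving — not a feasible corner.
avocado + orange: the both-tight solution has a negative serving — not a feasible corner.
edamame + orange: intersection lies outside the first quadrant.
So the least-cost plan costs $4.59.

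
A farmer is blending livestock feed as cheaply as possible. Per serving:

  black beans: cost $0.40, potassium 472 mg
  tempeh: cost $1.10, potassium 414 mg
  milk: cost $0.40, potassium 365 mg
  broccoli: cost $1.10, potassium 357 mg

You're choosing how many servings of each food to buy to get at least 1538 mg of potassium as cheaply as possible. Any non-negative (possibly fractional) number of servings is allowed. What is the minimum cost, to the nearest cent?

$1.30

Cost per mg of potassium: black beans $0.0008, milk $0.0011, tempeh $0.0027, broccoli $0.0031.
With no serving limits, use only black beans: 1538 mg / 472 mg = 3.258 servings × $0.40 = $1.30.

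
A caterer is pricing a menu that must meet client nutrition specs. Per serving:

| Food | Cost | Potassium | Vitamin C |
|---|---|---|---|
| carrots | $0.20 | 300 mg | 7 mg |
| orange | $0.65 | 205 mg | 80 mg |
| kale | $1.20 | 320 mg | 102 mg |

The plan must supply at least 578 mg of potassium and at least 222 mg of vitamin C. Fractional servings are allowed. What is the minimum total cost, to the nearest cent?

An LP optimum is at a vertex; with two nutrient constraints at most two foods are used. Check each candidate.
carrots only: max(578/300, 222/7) = 31.71 servings → $6.34.
orange only: max(578/205, 222/80) = 2.82 servings → $1.83.
kale only: max(578/320, 222/102) = 2.176 servings → $2.61.
carrots + orange with both tight: 0.03235 servings and 2.772 servings → $1.81.
carrots + kale with both targets exact would need a negative amount; discard.
orange + kale with both tight: 2.577 servings and 0.1557 servings → $1.86.
So the least-cost plan costs $1.81.

$1.81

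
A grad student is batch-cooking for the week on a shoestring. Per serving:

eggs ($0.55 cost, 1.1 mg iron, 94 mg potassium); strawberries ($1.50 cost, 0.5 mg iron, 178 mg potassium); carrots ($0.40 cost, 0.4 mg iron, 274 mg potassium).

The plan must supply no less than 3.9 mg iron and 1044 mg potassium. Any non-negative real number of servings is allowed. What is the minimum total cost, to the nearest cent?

Two binding constraints pin down two serving amounts, so the optimal mix uses at most two foods. The candidates are each food alone (scaled to the tighter of iron/potassium) and each pair with both constraints tight.
eggs only: max(3.9/1.1, 1044/94) = 11.11 servings → $6.11.
strawberries only: max(3.9/0.5, 1044/178) = 7.8 servings → $11.70.
carrots only: max(3.9/0.4, 1044/274) = 9.75 servings → $3.90.
eggs + strawberries with both tight: 1.157 servings and 5.254 servings → $8.52.
eggs + carrots with both tight: 2.468 servings and 2.964 servings → $2.54.
strawberries + carrots: intersection lies outside the first quadrant.
Cheapest feasible corner: $2.54.

$2.54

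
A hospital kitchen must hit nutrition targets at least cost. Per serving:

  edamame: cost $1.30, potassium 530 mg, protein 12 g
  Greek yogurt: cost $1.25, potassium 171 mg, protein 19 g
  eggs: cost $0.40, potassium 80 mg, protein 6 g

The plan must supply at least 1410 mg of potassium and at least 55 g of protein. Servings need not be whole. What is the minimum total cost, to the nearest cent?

$4.58

An LP optimum is at a vertex; with two nutrient constraints at most two foods are used. Check each candidate.
edamame only: max(1410/530, 55/12) = 4.583 servings → $5.96.
Greek yogurt only: max(1410/171, 55/19) = 8.246 servings → $10.31.
eggs only: max(1410/80, 55/6) = 17.62 servings → $7.05.
edamame + Greek yogurt with both tight: 2.168 servings and 1.525 servings → $4.73.
edamame + eggs with both tight: 1.829 servings and 5.509 servings → $4.58.
Greek yogurt + eggs: intersection lies outside the first quadrant.
So the least-cost plan costs $4.58.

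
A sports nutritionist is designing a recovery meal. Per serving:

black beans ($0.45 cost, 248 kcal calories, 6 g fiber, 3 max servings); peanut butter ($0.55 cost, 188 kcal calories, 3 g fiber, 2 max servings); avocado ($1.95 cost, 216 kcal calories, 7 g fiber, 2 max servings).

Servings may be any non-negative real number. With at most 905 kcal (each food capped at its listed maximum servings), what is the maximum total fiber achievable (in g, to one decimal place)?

Fiber per kcal: avocado 0.03241, black beans 0.02419, peanut butter 0.01596.
Take 2 servings of avocado: uses 432 kcal, +14.0 g fiber (running total 14.0 g).
Take 1.907 servings of black beans: uses 473 kcal, +11.4 g fiber (running total 25.4 g).
Greedy by best ratio exhausts the calories allowance optimally: 25.4 g.

25.4 g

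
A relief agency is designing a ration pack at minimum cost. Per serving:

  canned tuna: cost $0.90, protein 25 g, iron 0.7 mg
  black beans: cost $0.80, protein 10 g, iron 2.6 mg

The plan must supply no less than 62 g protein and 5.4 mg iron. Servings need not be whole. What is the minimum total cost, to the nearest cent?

$2.93

An LP optimum is at a vertex; with two nutrient constraints at most two foods are used. Check each candidate.
canned tuna only: max(62/25, 5.4/0.7) = 7.714 servings → $6.94.
black beans only: max(62/10, 5.4/2.6) = 6.2 servings → $4.96.
canned tuna + black beans with both tight: 1.848 servings and 1.579 servings → $2.93.
The minimum over all feasible corners is $2.93.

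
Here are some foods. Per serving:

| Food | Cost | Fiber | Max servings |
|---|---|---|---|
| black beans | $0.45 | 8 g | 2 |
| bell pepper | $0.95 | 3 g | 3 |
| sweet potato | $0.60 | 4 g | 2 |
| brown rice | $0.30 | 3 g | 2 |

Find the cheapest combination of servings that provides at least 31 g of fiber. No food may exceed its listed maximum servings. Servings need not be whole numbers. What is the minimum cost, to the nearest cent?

$3.02

Cost per g of fiber: black beans $0.0563, brown rice $0.1000, sweet potato $0.1500, bell pepper $0.3167.
Take 2 servings of black beans: +16.0 g fiber for $0.90 (total $0.90, still need 15.0 g).
Take 2 servings of brown rice: +6.0 g fiber for $0.60 (total $1.50, still need 9.0 g).
Take 2 servings of sweet potato: +8.0 g fiber for $1.20 (total $2.70, still need 1.0 g).
Take 0.3333 servings of bell pepper: +1.0 g fiber for $0.32 (total $3.02, still need 0.0 g).
Greedy by cheapest-per-g is optimal for a single linear constraint, so the minimum cost is $3.02.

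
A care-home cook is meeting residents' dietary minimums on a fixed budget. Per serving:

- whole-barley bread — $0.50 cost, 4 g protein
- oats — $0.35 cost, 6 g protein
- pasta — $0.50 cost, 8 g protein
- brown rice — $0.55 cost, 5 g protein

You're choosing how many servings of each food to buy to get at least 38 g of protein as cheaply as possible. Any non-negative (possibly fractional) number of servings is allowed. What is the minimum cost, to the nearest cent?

Cost per g of protein: oats $0.0583, pasta $0.0625, brown rice $0.1100, whole-barley bread $0.1250.
With no serving limits, use only oats: 38 g / 6 g = 6.333 servings × $0.35 = $2.22.

$2.22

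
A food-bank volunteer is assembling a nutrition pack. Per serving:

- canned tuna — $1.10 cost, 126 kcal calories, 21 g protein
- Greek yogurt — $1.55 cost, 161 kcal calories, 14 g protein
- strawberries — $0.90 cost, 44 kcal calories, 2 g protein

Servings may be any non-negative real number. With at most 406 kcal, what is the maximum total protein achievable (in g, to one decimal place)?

Protein per kcal: canned tuna 0.1667, Greek yogurt 0.08696, strawberries 0.04545.
With no serving limits, spend the whole calories allowance on canned tuna: 406 kcal / 126 kcal × 21 g = 67.7 g.

67.7 g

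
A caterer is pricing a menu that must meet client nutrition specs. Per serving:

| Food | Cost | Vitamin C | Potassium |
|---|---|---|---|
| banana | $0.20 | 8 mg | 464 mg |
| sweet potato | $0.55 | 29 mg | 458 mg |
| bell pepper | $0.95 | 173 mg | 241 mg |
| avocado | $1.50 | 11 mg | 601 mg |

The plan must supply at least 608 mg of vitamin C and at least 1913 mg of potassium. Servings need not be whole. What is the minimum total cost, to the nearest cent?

$3.71

An LP optimum is at a vertex; with two nutrient constraints at most two foods are used. Check each candidate.
banana only: max(608/8, 1913/464) = 76 servings → $15.20.
sweet potato only: max(608/29, 1913/458) = 20.97 servings → $11.53.
bell pepper only: max(608/173, 1913/241) = 7.938 servings → $7.54.
avocado only: max(608/11, 1913/601) = 55.27 servings → $82.91.
banana + sweet potato: the both-tight solution has a negative serving — not a feasible corner.
banana + bell pepper with both tight: 2.354 servings and 3.406 servings → $3.71.
banana + avocado with both targets exact would need a negative amount; discard.
sweet potato + bell pepper with both tight: 2.553 servings and 3.087 servings → $4.34.
sweet potato + avocado: intersection lies outside the first quadrant.
bell pepper + avocado with both tight: 3.399 servings and 1.82 servings → $5.96.
The minimum over all feasible corners is $3.71.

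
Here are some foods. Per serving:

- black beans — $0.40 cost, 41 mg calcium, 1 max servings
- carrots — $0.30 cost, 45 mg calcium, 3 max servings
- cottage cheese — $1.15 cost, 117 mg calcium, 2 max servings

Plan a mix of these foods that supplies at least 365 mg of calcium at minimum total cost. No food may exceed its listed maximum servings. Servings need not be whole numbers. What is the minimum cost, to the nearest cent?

Cost per mg of calcium: carrots $0.0067, black beans $0.0098, cottage cheese $0.0098.
Take 3 servings of carrots: +135.0 mg calcium for $0.90 (total $0.90, still need 230.0 mg).
Take 1 serving of black beans: +41.0 mg calcium for $0.40 (total $1.30, still need 189.0 mg).
Take 1.615 servings of cottage cheese: +189.0 mg calcium for $1.86 (total $3.16, still need 0.0 mg).
Filling from the cheapest source first is optimal under one linear minimum: $3.16.

$3.16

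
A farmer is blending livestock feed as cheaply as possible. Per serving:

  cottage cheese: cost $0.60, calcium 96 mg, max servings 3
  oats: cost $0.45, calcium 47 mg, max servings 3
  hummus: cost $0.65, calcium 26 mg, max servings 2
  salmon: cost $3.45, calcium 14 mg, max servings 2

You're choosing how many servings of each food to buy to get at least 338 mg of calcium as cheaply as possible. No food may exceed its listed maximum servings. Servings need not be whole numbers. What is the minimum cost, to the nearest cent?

$2.28

Cost per mg of calcium: cottage cheese $0.0063, oats $0.0096, hummus $0.0250, salmon $0.2464.
Take 3 servings of cottage cheese: +288.0 mg calcium for $1.80 (total $1.80, still need 50.0 mg).
Take 1.064 servings of oats: +50.0 mg calcium for $0.48 (total $2.28, still need 0.0 mg).
Filling from the cheapest source first is optimal under one linear minimum: $2.28.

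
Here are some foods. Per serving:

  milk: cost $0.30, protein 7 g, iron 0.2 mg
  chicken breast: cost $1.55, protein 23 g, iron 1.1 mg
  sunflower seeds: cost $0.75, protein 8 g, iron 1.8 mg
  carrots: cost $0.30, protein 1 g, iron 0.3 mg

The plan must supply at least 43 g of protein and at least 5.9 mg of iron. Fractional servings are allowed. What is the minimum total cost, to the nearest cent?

Two binding constraints pin down two serving amounts, so the optimal mix uses at most two foods. The candidates are each food alone (scaled to the tighter of protein/iron) and each pair with both constraints tight.
milk only: max(43/7, 5.9/0.2) = 29.5 servings → $8.85.
chicken breast only: max(43/23, 5.9/1.1) = 5.364 servings → $8.31.
sunflower seeds only: max(43/8, 5.9/1.8) = 5.375 servings → $4.03.
carrots only: max(43/1, 5.9/0.3) = 43 servings → $12.90.
milk + chicken breast: intersection lies outside the first quadrant.
milk + sunflower seeds with both tight: 2.745 servings and 2.973 servings → $3.05.
milk + carrots with both tight: 3.684 servings and 17.21 servings → $6.27.
chicken breast + sunflower seeds with both tight: 0.9264 servings and 2.712 servings → $3.47.
chicken breast + carrots with both tight: 1.207 servings and 15.24 servings → $6.44.
sunflower seeds + carrots: intersection lies outside the first quadrant.
The minimum over all feasible corners is $3.05.

$3.05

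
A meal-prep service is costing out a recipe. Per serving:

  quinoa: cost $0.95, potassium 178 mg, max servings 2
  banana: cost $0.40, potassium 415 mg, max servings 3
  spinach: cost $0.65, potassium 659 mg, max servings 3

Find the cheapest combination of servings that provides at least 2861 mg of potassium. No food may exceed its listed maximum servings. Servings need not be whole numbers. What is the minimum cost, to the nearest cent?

Cost per mg of potassium: banana $0.0010, spinach $0.0010, quinoa $0.0053.
Take 3 servings of banana: +1245.0 mg potassium for $1.20 (total $1.20, still need 1616.0 mg).
Take 2.452 servings of spinach: +1616.0 mg potassium for $1.59 (total $2.79, still need 0.0 mg).
Greedy by cheapest-per-mg is optimal for a single linear constraint, so the minimum cost is $2.79.

$2.79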